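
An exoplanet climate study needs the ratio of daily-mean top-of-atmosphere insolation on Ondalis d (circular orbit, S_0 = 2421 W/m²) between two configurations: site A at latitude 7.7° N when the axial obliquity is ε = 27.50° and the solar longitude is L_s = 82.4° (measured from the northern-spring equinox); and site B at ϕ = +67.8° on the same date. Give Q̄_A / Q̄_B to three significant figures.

— Configuration A (ϕ=+7.7°):
Solar declination: sin δ = sin ε · sin L_s = sin 27.50° × sin 82.4° = 0.45769, so δ = +27.238°.
cos h₀ = −tan(+7.7°) tan(+27.238°) = -0.0696, h₀ = 1.6405 rad.
Bracket: h₀ sin ϕ sin δ + cos ϕ cos δ sin h₀ = 1.6405×0.13399×0.45769 + 0.99098×0.88911×0.99757 = 0.100605 + 0.878949 = 0.979554.
Q̄ = (S_0/π) × [bracket] = (2421/π) × 0.979554 = 754.87 W/m².
— Configuration B (ϕ=+67.8°):
cos h₀ = −tan(+67.8°) tan(+27.238°) = -1.2614 ≤ −1 ⇒ polar day, h₀ = π.
Bracket: h₀ sin ϕ sin δ + cos ϕ cos δ sin h₀ = 3.1416×0.92587×0.45769 + 0.37784×0.88911×0.00000 = 1.331289 + 0.000000 = 1.331289.
Q̄ = (S_0/π) × [bracket] = (2421/π) × 1.331289 = 1025.9 W/m².
Ratio Q̄_A / Q̄_B = 754.87 / 1025.9 = 0.7358.

Q̄_A / Q̄_B ≈ 0.736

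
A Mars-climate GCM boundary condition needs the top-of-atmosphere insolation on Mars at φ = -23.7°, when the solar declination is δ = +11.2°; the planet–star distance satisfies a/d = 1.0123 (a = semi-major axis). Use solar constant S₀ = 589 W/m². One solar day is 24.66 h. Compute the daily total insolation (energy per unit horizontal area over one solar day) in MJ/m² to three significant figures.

cos H₀ = −tan(-23.7°) tan(+11.200°) = 0.0869, H₀ = 1.4838 rad.
Bracket: H₀ sin φ sin δ + cos φ cos δ sin H₀ = 1.4838×-0.40195×0.19423 + 0.91566×0.98096×0.99622 = -0.115841 + 0.894831 = 0.778990.
Inverse-square distance factor (a/d)² = 1.0123² = 1.024751.
Q̄ = (S₀/π) × 1.024751 × [bracket] = (589/π) × 1.024751 × 0.778990 = 149.66 W/m².
Daily total = Q̄ × 24.66 h × 3600 s/h = 149.66 × 24.66 × 3600 / 10⁶ = 13.29 MJ/m².

13.3 MJ/m²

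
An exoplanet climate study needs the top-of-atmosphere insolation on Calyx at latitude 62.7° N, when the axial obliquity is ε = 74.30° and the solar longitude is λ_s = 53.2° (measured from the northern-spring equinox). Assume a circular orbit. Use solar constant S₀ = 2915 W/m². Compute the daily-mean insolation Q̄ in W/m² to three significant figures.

Q̄ ≈ 2.00e+03 W/m²

Solar declination: sin δ = sin ε · sin λ_s = sin 74.30° × sin 53.2° = 0.77086, so δ = +50.431°.
cos H₀ = −tan(+62.7°) tan(+50.431°) = -2.3446 ≤ −1 ⇒ polar day, H₀ = π.
Bracket: H₀ sin φ sin δ + cos φ cos δ sin H₀ = 3.1416×0.88862×0.77086 + 0.45865×0.63701×0.00000 = 2.152001 + 0.000000 = 2.152001.
Q̄ = (S₀/π) × [bracket] = (2915/π) × 2.152001 = 1997 W/m².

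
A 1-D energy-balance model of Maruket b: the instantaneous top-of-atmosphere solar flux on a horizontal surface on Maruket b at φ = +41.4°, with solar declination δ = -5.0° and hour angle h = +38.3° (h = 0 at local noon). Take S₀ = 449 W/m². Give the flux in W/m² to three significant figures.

237 W/m²

cos θ_z = sin φ sin δ + cos φ cos δ cos h = -0.057637 + 0.586429 = 0.528792.
Flux = S₀ · cos θ_z = 449 × 0.528792 = 237.4 W/m².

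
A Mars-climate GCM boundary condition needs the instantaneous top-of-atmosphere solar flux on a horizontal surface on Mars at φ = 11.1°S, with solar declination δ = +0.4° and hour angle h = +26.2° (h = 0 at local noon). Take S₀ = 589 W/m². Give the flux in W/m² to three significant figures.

cos θ_z = sin φ sin δ + cos φ cos δ cos h = -0.001344 + 0.880452 = 0.879108.
Flux = S₀ · cos θ_z = 589 × 0.879108 = 517.8 W/m².

518 W/m²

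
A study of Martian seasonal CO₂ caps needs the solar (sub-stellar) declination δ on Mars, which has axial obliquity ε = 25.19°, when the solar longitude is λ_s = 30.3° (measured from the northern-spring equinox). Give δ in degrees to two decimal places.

δ = +12.40°

sin δ = sin ε · sin λ_s = sin 25.19° × sin 30.3° = 0.214738.
δ = arcsin(0.214738) = +12.40°.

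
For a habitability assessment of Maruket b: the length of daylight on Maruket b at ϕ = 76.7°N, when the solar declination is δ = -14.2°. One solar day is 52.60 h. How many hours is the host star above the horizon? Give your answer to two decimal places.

cos h₀ = −tan ϕ · tan δ = 1.0704 ≥ 1, so the host star never rises (polar night) and h₀ = 0.
Daylight = 2h₀/(2π) × 52.60 h = (0.0000/π) × 52.60 = 0.00 h.

0.00 h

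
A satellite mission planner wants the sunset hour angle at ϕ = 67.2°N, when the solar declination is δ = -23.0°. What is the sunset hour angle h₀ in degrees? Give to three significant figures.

cos h₀ = −tan ϕ · tan δ = 1.0098 ≥ 1, so the Sun never rises (polar night) and h₀ = 0.

h₀ = 0.00°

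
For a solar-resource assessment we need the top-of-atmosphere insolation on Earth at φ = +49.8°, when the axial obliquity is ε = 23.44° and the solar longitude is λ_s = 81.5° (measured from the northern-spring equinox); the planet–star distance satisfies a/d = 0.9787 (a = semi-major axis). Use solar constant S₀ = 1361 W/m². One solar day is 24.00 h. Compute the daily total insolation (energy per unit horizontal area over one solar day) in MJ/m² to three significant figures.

Solar declination: sin δ = sin ε · sin λ_s = sin 23.44° × sin 81.5° = 0.39342, so δ = +23.167°.
cos H₀ = −tan(+49.8°) tan(+23.167°) = -0.5064, H₀ = 2.1018 rad.
Bracket: H₀ sin φ sin δ + cos φ cos δ sin H₀ = 2.1018×0.76380×0.39342 + 0.64546×0.91936×0.86231 = 0.631579 + 0.511703 = 1.143282.
Inverse-square distance factor (a/d)² = 0.9787² = 0.957854.
Q̄ = (S₀/π) × 0.957854 × [bracket] = (1361/π) × 0.957854 × 1.143282 = 474.42 W/m².
Daily total = Q̄ × 24.00 h × 3600 s/h = 474.42 × 24.00 × 3600 / 10⁶ = 40.99 MJ/m².

41.0 MJ/m²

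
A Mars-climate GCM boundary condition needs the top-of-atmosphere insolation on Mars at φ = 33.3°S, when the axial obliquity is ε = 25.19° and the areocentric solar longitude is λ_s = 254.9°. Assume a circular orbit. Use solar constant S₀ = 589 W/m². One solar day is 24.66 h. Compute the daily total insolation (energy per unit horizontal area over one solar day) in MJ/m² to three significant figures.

sin δ = sin 25.19° × sin 254.9° = -0.41093, so δ = -24.263°.
cos H₀ = −tan(-33.3°) tan(-24.263°) = -0.2961, H₀ = 1.8714 rad.
Bracket: H₀ sin φ sin δ + cos φ cos δ sin H₀ = 1.8714×-0.54902×-0.41093 + 0.83581×0.91167×0.95516 = 0.422204 + 0.727816 = 1.150020.
Q̄ = (S₀/π) × [bracket] = (589/π) × 1.150020 = 215.61 W/m².
Daily total = Q̄ × 24.66 h × 3600 s/h = 215.61 × 24.66 × 3600 / 10⁶ = 19.14 MJ/m².

19.1 MJ/m²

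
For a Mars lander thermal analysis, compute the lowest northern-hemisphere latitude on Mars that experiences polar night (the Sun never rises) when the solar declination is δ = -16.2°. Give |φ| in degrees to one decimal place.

Polar night requires cos H₀ = −tan φ tan δ ≥ 1, i.e. tan φ tan δ ≤ −1.
The boundary is |tan φ| · |tan δ| = 1, so |φ| = 90° − |δ| = 90° − 16.2° = 73.8° in the northern hemisphere.

|φ| = 73.8°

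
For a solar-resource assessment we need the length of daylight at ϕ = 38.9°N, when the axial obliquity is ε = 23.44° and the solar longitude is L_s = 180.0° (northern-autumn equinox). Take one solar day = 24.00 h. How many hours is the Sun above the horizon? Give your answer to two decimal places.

Solar declination: sin δ = sin ε · sin L_s = sin 23.44° × sin 180.0° = 0.00000, so δ = +0.000°.
cos h₀ = −tan ϕ · tan δ = −tan(+38.9°) × tan(+0.000°) = -0.0000, so h₀ = 1.5708 rad = 90.00°.
Daylight = 2h₀/(2π) × 24.00 h = (1.5708/π) × 24.00 = 12.00 h.

12.00 h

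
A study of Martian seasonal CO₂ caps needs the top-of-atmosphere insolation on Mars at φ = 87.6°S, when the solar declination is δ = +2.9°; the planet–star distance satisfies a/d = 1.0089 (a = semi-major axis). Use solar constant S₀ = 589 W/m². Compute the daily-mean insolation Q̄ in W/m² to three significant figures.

Q̄ ≈ 0.00 W/m²

cos H₀ = −tan(-87.6°) tan(+2.900°) = 1.2087 ≥ 1 ⇒ polar night, H₀ = 0 and Q̄ = 0.
Inverse-square distance factor (a/d)² = 1.0089² = 1.017879.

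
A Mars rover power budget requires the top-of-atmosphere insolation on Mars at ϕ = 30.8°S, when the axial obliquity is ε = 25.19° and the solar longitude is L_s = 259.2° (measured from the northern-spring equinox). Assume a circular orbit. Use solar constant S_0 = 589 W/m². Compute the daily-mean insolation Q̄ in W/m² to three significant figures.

Solar declination: sin δ = sin ε · sin L_s = sin 25.19° × sin 259.2° = -0.41808, so δ = -24.714°.
cos h₀ = −tan(-30.8°) tan(-24.714°) = -0.2744, h₀ = 1.8487 rad.
Bracket: h₀ sin ϕ sin δ + cos ϕ cos δ sin h₀ = 1.8487×-0.51204×-0.41808 + 0.85896×0.90841×0.96163 = 0.395758 + 0.750348 = 1.146106.
Q̄ = (S_0/π) × [bracket] = (589/π) × 1.146106 = 214.9 W/m².

Q̄ ≈ 215 W/m²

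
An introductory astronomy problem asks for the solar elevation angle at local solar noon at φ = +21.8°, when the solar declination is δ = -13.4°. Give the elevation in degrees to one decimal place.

54.8°

At local noon the hour angle is zero, so the zenith angle equals |φ − δ| = |+21.8° − (-13.400°)| = 35.200°.
Elevation = 90° − 35.200° = 54.8°.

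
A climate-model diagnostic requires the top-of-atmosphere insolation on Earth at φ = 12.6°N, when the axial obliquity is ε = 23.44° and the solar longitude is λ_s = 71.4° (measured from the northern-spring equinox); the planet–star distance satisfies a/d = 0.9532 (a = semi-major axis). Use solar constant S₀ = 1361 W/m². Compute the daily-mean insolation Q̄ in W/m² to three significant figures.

Q̄ ≈ 408 W/m²

Solar declination: sin δ = sin ε · sin λ_s = sin 23.44° × sin 71.4° = 0.37701, so δ = +22.149°.
cos H₀ = −tan(+12.6°) tan(+22.149°) = -0.0910, H₀ = 1.6619 rad.
Bracket: H₀ sin φ sin δ + cos φ cos δ sin H₀ = 1.6619×0.21814×0.37701 + 0.97592×0.92621×0.99585 = 0.136676 + 0.900156 = 1.036832.
Inverse-square distance factor (a/d)² = 0.9532² = 0.908590.
Q̄ = (S₀/π) × 0.908590 × [bracket] = (1361/π) × 0.908590 × 1.036832 = 408.1 W/m².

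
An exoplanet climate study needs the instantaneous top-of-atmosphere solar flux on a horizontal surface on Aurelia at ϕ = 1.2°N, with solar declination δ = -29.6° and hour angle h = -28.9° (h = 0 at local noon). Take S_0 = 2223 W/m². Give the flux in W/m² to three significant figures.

cos θ_z = sin ϕ sin δ + cos ϕ cos δ cos h = -0.010344 + 0.761045 = 0.750701.
Flux = S_0 · cos θ_z = 2223 × 0.750701 = 1669 W/m².

1.67e+03 W/m²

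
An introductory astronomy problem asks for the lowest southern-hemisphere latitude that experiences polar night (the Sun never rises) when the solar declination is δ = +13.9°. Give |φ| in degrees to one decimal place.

Polar night requires cos H₀ = −tan φ tan δ ≥ 1, i.e. tan φ tan δ ≤ −1.
The boundary is |tan φ| · |tan δ| = 1, so |φ| = 90° − |δ| = 90° − 13.9° = 76.1° in the southern hemisphere.

|φ| = 76.1°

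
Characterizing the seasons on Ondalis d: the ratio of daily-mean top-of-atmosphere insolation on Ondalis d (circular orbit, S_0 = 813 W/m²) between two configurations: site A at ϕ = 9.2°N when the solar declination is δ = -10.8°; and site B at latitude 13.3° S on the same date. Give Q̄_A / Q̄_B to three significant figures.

Q̄_A / Q̄_B ≈ 0.901

— Configuration A (ϕ=+9.2°):
cos h₀ = −tan(+9.2°) tan(-10.800°) = 0.0309, h₀ = 1.5399 rad.
Bracket: h₀ sin ϕ sin δ + cos ϕ cos δ sin h₀ = 1.5399×0.15988×-0.18738 + 0.98714×0.98229×0.99952 = -0.046133 + 0.969192 = 0.923059.
Q̄ = (S_0/π) × [bracket] = (813/π) × 0.923059 = 238.87 W/m².
— Configuration B (ϕ=-13.3°):
cos h₀ = −tan(-13.3°) tan(-10.800°) = -0.0451, h₀ = 1.6159 rad.
Bracket: h₀ sin ϕ sin δ + cos ϕ cos δ sin h₀ = 1.6159×-0.23005×-0.18738 + 0.97318×0.98229×0.99898 = 0.069656 + 0.954970 = 1.024626.
Q̄ = (S_0/π) × [bracket] = (813/π) × 1.024626 = 265.16 W/m².
Ratio Q̄_A / Q̄_B = 238.87 / 265.16 = 0.9009.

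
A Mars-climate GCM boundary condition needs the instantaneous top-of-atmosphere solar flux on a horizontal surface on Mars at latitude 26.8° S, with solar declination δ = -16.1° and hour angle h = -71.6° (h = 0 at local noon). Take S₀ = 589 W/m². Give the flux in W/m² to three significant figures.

233 W/m²

cos θ_z = sin φ sin δ + cos φ cos δ cos h = 0.125035 + 0.270694 = 0.395729.
Flux = S₀ · cos θ_z = 589 × 0.395729 = 233.1 W/m².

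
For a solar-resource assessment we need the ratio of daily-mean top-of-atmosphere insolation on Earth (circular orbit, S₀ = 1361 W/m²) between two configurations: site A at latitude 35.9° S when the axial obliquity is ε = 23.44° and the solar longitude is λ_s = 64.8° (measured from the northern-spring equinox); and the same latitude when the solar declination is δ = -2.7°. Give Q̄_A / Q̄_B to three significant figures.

— Configuration A (φ=-35.9°):
Solar declination: sin δ = sin ε · sin λ_s = sin 23.44° × sin 64.8° = 0.35993, so δ = +21.096°.
cos H₀ = −tan(-35.9°) tan(+21.096°) = 0.2793, H₀ = 1.2878 rad.
Bracket: H₀ sin φ sin δ + cos φ cos δ sin H₀ = 1.2878×-0.58637×0.35993 + 0.81004×0.93298×0.96021 = -0.271793 + 0.725680 = 0.453887.
Q̄ = (S₀/π) × [bracket] = (1361/π) × 0.453887 = 196.63 W/m².
— Configuration B (φ=-35.9°):
cos H₀ = −tan(-35.9°) tan(-2.700°) = -0.0341, H₀ = 1.6049 rad.
Bracket: H₀ sin φ sin δ + cos φ cos δ sin H₀ = 1.6049×-0.58637×-0.04711 + 0.81004×0.99889×0.99942 = 0.044334 + 0.808672 = 0.853006.
Q̄ = (S₀/π) × [bracket] = (1361/π) × 0.853006 = 369.54 W/m².
Ratio Q̄_A / Q̄_B = 196.63 / 369.54 = 0.5321.

Q̄_A / Q̄_B ≈ 0.532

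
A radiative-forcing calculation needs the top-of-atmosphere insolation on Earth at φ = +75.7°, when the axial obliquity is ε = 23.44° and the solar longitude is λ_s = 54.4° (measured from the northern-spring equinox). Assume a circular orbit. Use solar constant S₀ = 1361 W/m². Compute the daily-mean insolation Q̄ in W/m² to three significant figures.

Solar declination: sin δ = sin ε · sin λ_s = sin 23.44° × sin 54.4° = 0.32344, so δ = +18.871°.
cos H₀ = −tan(+75.7°) tan(+18.871°) = -1.3410 ≤ −1 ⇒ polar day, H₀ = π.
Bracket: H₀ sin φ sin δ + cos φ cos δ sin H₀ = 3.1416×0.96902×0.32344 + 0.24700×0.94625×0.00000 = 0.984640 + 0.000000 = 0.984640.
Q̄ = (S₀/π) × [bracket] = (1361/π) × 0.984640 = 426.6 W/m².

Q̄ ≈ 427 W/m²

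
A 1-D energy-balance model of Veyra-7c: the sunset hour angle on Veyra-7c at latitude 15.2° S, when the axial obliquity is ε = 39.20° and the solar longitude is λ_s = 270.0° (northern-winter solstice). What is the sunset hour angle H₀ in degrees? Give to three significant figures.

H₀ = 103°

Solar declination: sin δ = sin ε · sin λ_s = sin 39.20° × sin 270.0° = -0.63203, so δ = -39.200°.
cos H₀ = −tan φ · tan δ = −tan(-15.2°) × tan(-39.200°) = -0.2216, so H₀ = 1.7942 rad = 102.80°.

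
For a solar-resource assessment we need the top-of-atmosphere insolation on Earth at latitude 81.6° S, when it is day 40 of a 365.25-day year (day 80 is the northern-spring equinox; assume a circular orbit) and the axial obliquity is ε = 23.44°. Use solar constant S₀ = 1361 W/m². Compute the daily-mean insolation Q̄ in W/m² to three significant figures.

Q̄ ≈ 340 W/m²

Solar longitude: λ_s = 360° × (40 − 80)/365.25 = -39.425°, i.e. -39.425° + 360° = 320.575°.
sin δ = sin 23.44° × sin 320.575° = -0.25262, so δ = -14.633°.
cos H₀ = −tan(-81.6°) tan(-14.633°) = -1.7681 ≤ −1 ⇒ polar day, H₀ = π.
Bracket: H₀ sin φ sin δ + cos φ cos δ sin H₀ = 3.1416×-0.98927×-0.25262 + 0.14608×0.96756×0.00000 = 0.785115 + 0.000000 = 0.785115.
Q̄ = (S₀/π) × [bracket] = (1361/π) × 0.785115 = 340.1 W/m².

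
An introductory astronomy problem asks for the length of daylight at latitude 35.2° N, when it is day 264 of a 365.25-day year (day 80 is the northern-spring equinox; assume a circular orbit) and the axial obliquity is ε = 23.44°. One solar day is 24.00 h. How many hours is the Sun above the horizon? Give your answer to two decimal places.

Solar longitude: L_s = 360° × (264 − 80)/365.25 = 181.355°.
sin δ = sin 23.44° × sin 181.355° = -0.00941, so δ = -0.539°.
cos h₀ = −tan ϕ · tan δ = −tan(+35.2°) × tan(-0.539°) = 0.0066, so h₀ = 1.5642 rad = 89.62°.
Daylight = 2h₀/(2π) × 24.00 h = (1.5642/π) × 24.00 = 11.95 h.

11.95 h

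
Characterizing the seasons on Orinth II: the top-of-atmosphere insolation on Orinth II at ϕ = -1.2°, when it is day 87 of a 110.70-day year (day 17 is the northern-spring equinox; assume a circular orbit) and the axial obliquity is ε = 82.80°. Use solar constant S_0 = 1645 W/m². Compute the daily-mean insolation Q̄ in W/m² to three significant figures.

Q̄ ≈ 369 W/m²

Solar longitude: L_s = 360° × (87 − 17)/110.70 = 227.642°.
sin δ = sin 82.80° × sin 227.642° = -0.73313, so δ = -47.149°.
cos h₀ = −tan(-1.2°) tan(-47.149°) = -0.0226, h₀ = 1.5934 rad.
Bracket: h₀ sin ϕ sin δ + cos ϕ cos δ sin h₀ = 1.5934×-0.02094×-0.73313 + 0.99978×0.68009×0.99975 = 0.024461 + 0.679770 = 0.704231.
Q̄ = (S_0/π) × [bracket] = (1645/π) × 0.704231 = 368.7 W/m².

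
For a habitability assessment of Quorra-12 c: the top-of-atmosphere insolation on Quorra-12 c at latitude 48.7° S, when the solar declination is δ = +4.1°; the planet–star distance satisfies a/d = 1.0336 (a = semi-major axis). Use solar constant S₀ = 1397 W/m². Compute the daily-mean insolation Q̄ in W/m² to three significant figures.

cos H₀ = −tan(-48.7°) tan(+4.100°) = 0.0816, H₀ = 1.4891 rad.
Bracket: H₀ sin φ sin δ + cos φ cos δ sin H₀ = 1.4891×-0.75126×0.07150 + 0.66000×0.99744×0.99667 = -0.079987 + 0.656118 = 0.576131.
Inverse-square distance factor (a/d)² = 1.0336² = 1.068329.
Q̄ = (S₀/π) × 1.068329 × [bracket] = (1397/π) × 1.068329 × 0.576131 = 273.7 W/m².

Q̄ ≈ 274 W/m²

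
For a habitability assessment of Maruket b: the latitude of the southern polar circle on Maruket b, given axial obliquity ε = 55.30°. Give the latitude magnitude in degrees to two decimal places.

The polar circle is the lowest latitude that experiences at least one full rotation of continuous darkness at the northern-summer solstice; it lies at |ϕ| = 90° − ε = 90° − 55.30° = 34.70°.

34.70°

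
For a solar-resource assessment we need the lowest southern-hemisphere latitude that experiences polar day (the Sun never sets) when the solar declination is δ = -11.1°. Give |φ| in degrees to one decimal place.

|φ| = 78.9°

Polar day requires cos H₀ = −tan φ tan δ ≤ −1, i.e. tan φ tan δ ≥ 1.
The boundary is |tan φ| · |tan δ| = 1, so |φ| = 90° − |δ| = 90° − 11.1° = 78.9° in the southern hemisphere.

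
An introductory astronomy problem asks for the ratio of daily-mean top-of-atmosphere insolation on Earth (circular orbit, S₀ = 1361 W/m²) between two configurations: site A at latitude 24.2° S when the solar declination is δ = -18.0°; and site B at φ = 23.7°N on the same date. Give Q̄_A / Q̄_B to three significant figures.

— Configuration A (φ=-24.2°):
cos H₀ = −tan(-24.2°) tan(-18.000°) = -0.1460, H₀ = 1.7173 rad.
Bracket: H₀ sin φ sin δ + cos φ cos δ sin H₀ = 1.7173×-0.40992×-0.30902 + 0.91212×0.95106×0.98928 = 0.217536 + 0.858181 = 1.075717.
Q̄ = (S₀/π) × [bracket] = (1361/π) × 1.075717 = 466.02 W/m².
— Configuration B (φ=+23.7°):
cos H₀ = −tan(+23.7°) tan(-18.000°) = 0.1426, H₀ = 1.4277 rad.
Bracket: H₀ sin φ sin δ + cos φ cos δ sin H₀ = 1.4277×0.40195×-0.30902 + 0.91566×0.95106×0.98978 = -0.177335 + 0.861948 = 0.684613.
Q̄ = (S₀/π) × [bracket] = (1361/π) × 0.684613 = 296.59 W/m².
Ratio Q̄_A / Q̄_B = 466.02 / 296.59 = 1.571.

Q̄_A / Q̄_B ≈ 1.57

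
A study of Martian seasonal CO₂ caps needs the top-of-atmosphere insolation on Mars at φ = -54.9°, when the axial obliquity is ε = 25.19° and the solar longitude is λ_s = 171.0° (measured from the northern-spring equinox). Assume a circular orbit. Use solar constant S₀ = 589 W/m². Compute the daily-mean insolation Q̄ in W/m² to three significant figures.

Solar declination: sin δ = sin ε · sin λ_s = sin 25.19° × sin 171.0° = 0.06658, so δ = +3.818°.
cos H₀ = −tan(-54.9°) tan(+3.818°) = 0.0949, H₀ = 1.4757 rad.
Bracket: H₀ sin φ sin δ + cos φ cos δ sin H₀ = 1.4757×-0.81815×0.06658 + 0.57501×0.99778×0.99548 = -0.080385 + 0.571140 = 0.490755.
Q̄ = (S₀/π) × [bracket] = (589/π) × 0.490755 = 92.01 W/m².

Q̄ ≈ 92.0 W/m²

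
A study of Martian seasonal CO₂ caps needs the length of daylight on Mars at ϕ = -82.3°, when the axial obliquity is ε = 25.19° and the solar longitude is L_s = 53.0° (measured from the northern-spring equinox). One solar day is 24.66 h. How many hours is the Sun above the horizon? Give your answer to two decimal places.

0.00 h

Solar declination: sin δ = sin ε · sin L_s = sin 25.19° × sin 53.0° = 0.33992, so δ = +19.872°.
cos h₀ = −tan ϕ · tan δ = 2.6733 ≥ 1, so the Sun never rises (polar night) and h₀ = 0.
Daylight = 2h₀/(2π) × 24.66 h = (0.0000/π) × 24.66 = 0.00 h.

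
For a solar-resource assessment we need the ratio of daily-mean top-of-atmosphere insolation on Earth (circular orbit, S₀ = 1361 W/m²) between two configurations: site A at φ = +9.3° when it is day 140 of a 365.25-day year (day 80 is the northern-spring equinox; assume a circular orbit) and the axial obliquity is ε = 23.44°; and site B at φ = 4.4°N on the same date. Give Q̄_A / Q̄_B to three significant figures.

— Configuration A (φ=+9.3°):
Solar longitude: λ_s = 360° × (140 − 80)/365.25 = 59.138°.
sin δ = sin 23.44° × sin 59.138° = 0.34146, so δ = +19.966°.
cos H₀ = −tan(+9.3°) tan(+19.966°) = -0.0595, H₀ = 1.6303 rad.
Bracket: H₀ sin φ sin δ + cos φ cos δ sin H₀ = 1.6303×0.16160×0.34146 + 0.98686×0.93990×0.99823 = 0.089960 + 0.925908 = 1.015868.
Q̄ = (S₀/π) × [bracket] = (1361/π) × 1.015868 = 440.09 W/m².
— Configuration B (φ=+4.4°):
cos H₀ = −tan(+4.4°) tan(+19.966°) = -0.0280, H₀ = 1.5988 rad.
Bracket: H₀ sin φ sin δ + cos φ cos δ sin H₀ = 1.5988×0.07672×0.34146 + 0.99705×0.93990×0.99961 = 0.041883 + 0.936762 = 0.978645.
Q̄ = (S₀/π) × [bracket] = (1361/π) × 0.978645 = 423.97 W/m².
Ratio Q̄_A / Q̄_B = 440.09 / 423.97 = 1.038.

Q̄_A / Q̄_B ≈ 1.04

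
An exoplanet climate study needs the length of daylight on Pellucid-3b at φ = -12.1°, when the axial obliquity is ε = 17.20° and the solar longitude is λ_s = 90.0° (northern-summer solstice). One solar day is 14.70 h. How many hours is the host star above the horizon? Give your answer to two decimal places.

7.04 h

Solar declination: sin δ = sin ε · sin λ_s = sin 17.20° × sin 90.0° = 0.29571, so δ = +17.200°.
cos H₀ = −tan φ · tan δ = −tan(-12.1°) × tan(+17.200°) = 0.0664, so H₀ = 1.5044 rad = 86.19°.
Daylight = 2H₀/(2π) × 14.70 h = (1.5044/π) × 14.70 = 7.04 h.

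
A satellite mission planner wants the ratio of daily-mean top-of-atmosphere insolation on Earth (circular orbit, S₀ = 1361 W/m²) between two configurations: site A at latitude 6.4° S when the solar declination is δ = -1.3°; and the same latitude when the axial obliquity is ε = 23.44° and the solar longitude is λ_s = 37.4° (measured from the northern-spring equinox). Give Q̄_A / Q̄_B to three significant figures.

Q̄_A / Q̄_B ≈ 1.08

— Configuration A (φ=-6.4°):
cos H₀ = −tan(-6.4°) tan(-1.300°) = -0.0025, H₀ = 1.5733 rad.
Bracket: H₀ sin φ sin δ + cos φ cos δ sin H₀ = 1.5733×-0.11147×-0.02269 + 0.99377×0.99974×1.00000 = 0.003979 + 0.993512 = 0.997491.
Q̄ = (S₀/π) × [bracket] = (1361/π) × 0.997491 = 432.13 W/m².
— Configuration B (φ=-6.4°):
Solar declination: sin δ = sin ε · sin λ_s = sin 23.44° × sin 37.4° = 0.24161, so δ = +13.981°.
cos H₀ = −tan(-6.4°) tan(+13.981°) = 0.0279, H₀ = 1.5429 rad.
Bracket: H₀ sin φ sin δ + cos φ cos δ sin H₀ = 1.5429×-0.11147×0.24161 + 0.99377×0.97037×0.99961 = -0.041554 + 0.963949 = 0.922395.
Q̄ = (S₀/π) × [bracket] = (1361/π) × 0.922395 = 399.60 W/m².
Ratio Q̄_A / Q̄_B = 432.13 / 399.60 = 1.081.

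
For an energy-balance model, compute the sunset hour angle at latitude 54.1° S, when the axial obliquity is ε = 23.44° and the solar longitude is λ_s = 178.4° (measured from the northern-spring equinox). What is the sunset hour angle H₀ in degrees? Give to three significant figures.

H₀ = 89.1°

Solar declination: sin δ = sin ε · sin λ_s = sin 23.44° × sin 178.4° = 0.01111, so δ = +0.636°.
cos H₀ = −tan φ · tan δ = −tan(-54.1°) × tan(+0.636°) = 0.0153, so H₀ = 1.5555 rad = 89.12°.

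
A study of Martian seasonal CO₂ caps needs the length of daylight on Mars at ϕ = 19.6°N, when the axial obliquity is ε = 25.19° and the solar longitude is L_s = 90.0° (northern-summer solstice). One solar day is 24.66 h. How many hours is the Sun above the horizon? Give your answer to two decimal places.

Solar declination: sin δ = sin ε · sin L_s = sin 25.19° × sin 90.0° = 0.42562, so δ = +25.190°.
cos h₀ = −tan ϕ · tan δ = −tan(+19.6°) × tan(+25.190°) = -0.1675, so h₀ = 1.7391 rad = 99.64°.
Daylight = 2h₀/(2π) × 24.66 h = (1.7391/π) × 24.66 = 13.65 h.

13.65 h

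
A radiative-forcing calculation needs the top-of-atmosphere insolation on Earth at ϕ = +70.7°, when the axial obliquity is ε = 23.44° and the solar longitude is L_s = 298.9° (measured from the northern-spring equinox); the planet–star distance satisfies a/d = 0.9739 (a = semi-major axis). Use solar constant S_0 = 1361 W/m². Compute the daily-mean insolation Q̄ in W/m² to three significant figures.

Q̄ ≈ 0.00 W/m²

Solar declination: sin δ = sin ε · sin L_s = sin 23.44° × sin 298.9° = -0.34825, so δ = -20.380°.
cos h₀ = −tan(+70.7°) tan(-20.380°) = 1.0609 ≥ 1 ⇒ polar night, h₀ = 0 and Q̄ = 0.
Inverse-square distance factor (a/d)² = 0.9739² = 0.948481.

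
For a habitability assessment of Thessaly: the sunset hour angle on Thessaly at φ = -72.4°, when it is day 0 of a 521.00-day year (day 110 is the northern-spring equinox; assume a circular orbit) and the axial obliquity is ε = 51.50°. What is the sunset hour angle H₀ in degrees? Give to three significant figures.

Solar longitude: λ_s = 360° × (0 − 110)/521.00 = -76.008°, i.e. -76.008° + 360° = 283.992°.
sin δ = sin 51.50° × sin 283.992° = -0.75939, so δ = -49.410°.
Sunrise equation: cos H₀ = −tan φ · tan δ = -3.6793 ≤ −1, so the host star never sets (polar day) and H₀ = π.

H₀ = 180°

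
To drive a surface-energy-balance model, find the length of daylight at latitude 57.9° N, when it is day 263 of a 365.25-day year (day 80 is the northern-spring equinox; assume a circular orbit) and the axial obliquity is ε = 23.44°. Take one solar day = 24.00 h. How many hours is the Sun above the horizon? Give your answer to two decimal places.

Solar longitude: λ_s = 360° × (263 − 80)/365.25 = 180.370°.
sin δ = sin 23.44° × sin 180.370° = -0.00257, so δ = -0.147°.
cos H₀ = −tan φ · tan δ = −tan(+57.9°) × tan(-0.147°) = 0.0041, so H₀ = 1.5667 rad = 89.77°.
Daylight = 2H₀/(2π) × 24.00 h = (1.5667/π) × 24.00 = 11.97 h.

11.97 h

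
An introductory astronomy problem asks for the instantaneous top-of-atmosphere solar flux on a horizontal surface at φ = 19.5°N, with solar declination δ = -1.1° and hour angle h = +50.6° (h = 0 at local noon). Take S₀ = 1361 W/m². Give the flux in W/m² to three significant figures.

cos θ_z = sin φ sin δ + cos φ cos δ cos h = -0.006408 + 0.598213 = 0.591805.
Flux = S₀ · cos θ_z = 1361 × 0.591805 = 805.4 W/m².

805 W/m²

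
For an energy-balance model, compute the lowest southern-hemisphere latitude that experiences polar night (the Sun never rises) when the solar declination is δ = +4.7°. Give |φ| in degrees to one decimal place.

|φ| = 85.3°

Polar night requires cos H₀ = −tan φ tan δ ≥ 1, i.e. tan φ tan δ ≤ −1.
The boundary is |tan φ| · |tan δ| = 1, so |φ| = 90° − |δ| = 90° − 4.7° = 85.3° in the southern hemisphere.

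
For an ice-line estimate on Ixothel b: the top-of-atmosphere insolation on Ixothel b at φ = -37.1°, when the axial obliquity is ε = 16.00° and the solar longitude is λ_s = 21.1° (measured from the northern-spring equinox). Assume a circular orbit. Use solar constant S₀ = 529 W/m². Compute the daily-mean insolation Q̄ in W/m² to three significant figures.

Q̄ ≈ 118 W/m²

Solar declination: sin δ = sin ε · sin λ_s = sin 16.00° × sin 21.1° = 0.09923, so δ = +5.695°.
cos H₀ = −tan(-37.1°) tan(+5.695°) = 0.0754, H₀ = 1.4953 rad.
Bracket: H₀ sin φ sin δ + cos φ cos δ sin H₀ = 1.4953×-0.60321×0.09923 + 0.79758×0.99506×0.99715 = -0.089503 + 0.791378 = 0.701875.
Q̄ = (S₀/π) × [bracket] = (529/π) × 0.701875 = 118.2 W/m².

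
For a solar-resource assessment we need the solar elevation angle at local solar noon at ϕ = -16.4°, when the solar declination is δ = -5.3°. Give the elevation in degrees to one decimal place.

At local noon the hour angle is zero, so the zenith angle equals |ϕ − δ| = |-16.4° − (-5.300°)| = 11.100°.
Elevation = 90° − 11.100° = 78.9°.

78.9°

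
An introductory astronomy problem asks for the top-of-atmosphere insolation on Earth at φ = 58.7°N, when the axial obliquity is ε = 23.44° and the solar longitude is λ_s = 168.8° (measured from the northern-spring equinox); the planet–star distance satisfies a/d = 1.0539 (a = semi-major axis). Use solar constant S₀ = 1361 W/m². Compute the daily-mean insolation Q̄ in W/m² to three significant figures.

Q̄ ≈ 301 W/m²

Solar declination: sin δ = sin ε · sin λ_s = sin 23.44° × sin 168.8° = 0.07726, so δ = +4.431°.
cos H₀ = −tan(+58.7°) tan(+4.431°) = -0.1275, H₀ = 1.6986 rad.
Bracket: H₀ sin φ sin δ + cos φ cos δ sin H₀ = 1.6986×0.85446×0.07726 + 0.51952×0.99701×0.99184 = 0.112134 + 0.513740 = 0.625874.
Inverse-square distance factor (a/d)² = 1.0539² = 1.110705.
Q̄ = (S₀/π) × 1.110705 × [bracket] = (1361/π) × 1.110705 × 0.625874 = 301.2 W/m².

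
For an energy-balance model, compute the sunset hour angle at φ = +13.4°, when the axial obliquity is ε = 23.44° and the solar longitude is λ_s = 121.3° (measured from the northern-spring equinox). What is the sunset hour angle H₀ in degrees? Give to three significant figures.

H₀ = 94.9°

Solar declination: sin δ = sin ε · sin λ_s = sin 23.44° × sin 121.3° = 0.33989, so δ = +19.870°.
cos H₀ = −tan φ · tan δ = −tan(+13.4°) × tan(+19.870°) = -0.0861, so H₀ = 1.6570 rad = 94.94°.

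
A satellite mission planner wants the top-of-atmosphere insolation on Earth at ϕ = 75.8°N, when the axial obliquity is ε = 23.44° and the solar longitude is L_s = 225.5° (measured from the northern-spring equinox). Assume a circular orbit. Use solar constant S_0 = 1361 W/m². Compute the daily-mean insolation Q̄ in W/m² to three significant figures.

Solar declination: sin δ = sin ε · sin L_s = sin 23.44° × sin 225.5° = -0.28372, so δ = -16.483°.
cos h₀ = −tan(+75.8°) tan(-16.483°) = 1.1693 ≥ 1 ⇒ polar night, h₀ = 0 and Q̄ = 0.

Q̄ ≈ 0.00 W/m²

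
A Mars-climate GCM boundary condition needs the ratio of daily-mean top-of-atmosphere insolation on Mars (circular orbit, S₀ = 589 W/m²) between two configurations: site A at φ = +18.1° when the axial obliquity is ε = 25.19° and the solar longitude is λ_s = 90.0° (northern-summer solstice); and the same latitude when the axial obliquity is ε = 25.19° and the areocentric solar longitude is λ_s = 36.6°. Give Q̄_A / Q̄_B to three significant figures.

— Configuration A (φ=+18.1°):
Solar declination: sin δ = sin ε · sin λ_s = sin 25.19° × sin 90.0° = 0.42562, so δ = +25.190°.
cos H₀ = −tan(+18.1°) tan(+25.190°) = -0.1537, H₀ = 1.7251 rad.
Bracket: H₀ sin φ sin δ + cos φ cos δ sin H₀ = 1.7251×0.31068×0.42562 + 0.95052×0.90490×0.98811 = 0.228113 + 0.849899 = 1.078012.
Q̄ = (S₀/π) × [bracket] = (589/π) × 1.078012 = 202.11 W/m².
— Configuration B (φ=+18.1°):
sin δ = sin 25.19° × sin 36.6° = 0.25377, so δ = +14.700°.
cos H₀ = −tan(+18.1°) tan(+14.700°) = -0.0858, H₀ = 1.6567 rad.
Bracket: H₀ sin φ sin δ + cos φ cos δ sin H₀ = 1.6567×0.31068×0.25377 + 0.95052×0.96727×0.99632 = 0.130616 + 0.916026 = 1.046642.
Q̄ = (S₀/π) × [bracket] = (589/π) × 1.046642 = 196.23 W/m².
Ratio Q̄_A / Q̄_B = 202.11 / 196.23 = 1.030.

Q̄_A / Q̄_B ≈ 1.03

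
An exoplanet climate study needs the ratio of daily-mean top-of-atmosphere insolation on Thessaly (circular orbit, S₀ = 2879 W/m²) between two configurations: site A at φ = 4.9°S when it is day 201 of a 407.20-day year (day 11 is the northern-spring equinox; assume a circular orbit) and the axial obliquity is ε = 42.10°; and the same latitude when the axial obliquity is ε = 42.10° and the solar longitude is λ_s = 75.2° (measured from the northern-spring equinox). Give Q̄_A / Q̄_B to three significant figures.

Q̄_A / Q̄_B ≈ 1.44

— Configuration A (φ=-4.9°):
Solar longitude: λ_s = 360° × (201 − 11)/407.20 = 167.976°.
sin δ = sin 42.10° × sin 167.976° = 0.13966, so δ = +8.028°.
cos H₀ = −tan(-4.9°) tan(+8.028°) = 0.0121, H₀ = 1.5587 rad.
Bracket: H₀ sin φ sin δ + cos φ cos δ sin H₀ = 1.5587×-0.08542×0.13966 + 0.99635×0.99020×0.99993 = -0.018595 + 0.986517 = 0.967922.
Q̄ = (S₀/π) × [bracket] = (2879/π) × 0.967922 = 887.02 W/m².
— Configuration B (φ=-4.9°):
Solar declination: sin δ = sin ε · sin λ_s = sin 42.10° × sin 75.2° = 0.64818, so δ = +40.405°.
cos H₀ = −tan(-4.9°) tan(+40.405°) = 0.0730, H₀ = 1.4978 rad.
Bracket: H₀ sin φ sin δ + cos φ cos δ sin H₀ = 1.4978×-0.08542×0.64818 + 0.99635×0.76148×0.99733 = -0.082929 + 0.756675 = 0.673746.
Q̄ = (S₀/π) × [bracket] = (2879/π) × 0.673746 = 617.43 W/m².
Ratio Q̄_A / Q̄_B = 887.02 / 617.43 = 1.437.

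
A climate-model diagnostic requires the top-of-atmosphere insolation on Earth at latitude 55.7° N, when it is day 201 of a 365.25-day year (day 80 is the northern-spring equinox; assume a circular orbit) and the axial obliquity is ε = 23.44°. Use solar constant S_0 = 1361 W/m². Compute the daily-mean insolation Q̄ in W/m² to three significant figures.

Solar longitude: L_s = 360° × (201 − 80)/365.25 = 119.261°.
sin δ = sin 23.44° × sin 119.261° = 0.34703, so δ = +20.306°.
cos h₀ = −tan(+55.7°) tan(+20.306°) = -0.5424, h₀ = 2.1441 rad.
Bracket: h₀ sin ϕ sin δ + cos ϕ cos δ sin h₀ = 2.1441×0.82610×0.34703 + 0.56353×0.93785×0.84009 = 0.614674 + 0.443993 = 1.058667.
Q̄ = (S_0/π) × [bracket] = (1361/π) × 1.058667 = 458.6 W/m².

Q̄ ≈ 459 W/m²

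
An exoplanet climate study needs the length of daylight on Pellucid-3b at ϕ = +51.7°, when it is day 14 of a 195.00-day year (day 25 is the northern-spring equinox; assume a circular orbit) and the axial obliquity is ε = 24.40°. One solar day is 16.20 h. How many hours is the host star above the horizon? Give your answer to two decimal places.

Solar longitude: L_s = 360° × (14 − 25)/195.00 = -20.308°, i.e. -20.308° + 360° = 339.692°.
sin δ = sin 24.40° × sin 339.692° = -0.14337, so δ = -8.243°.
cos h₀ = −tan ϕ · tan δ = −tan(+51.7°) × tan(-8.243°) = 0.1834, so h₀ = 1.3863 rad = 79.43°.
Daylight = 2h₀/(2π) × 16.20 h = (1.3863/π) × 16.20 = 7.15 h.

7.15 h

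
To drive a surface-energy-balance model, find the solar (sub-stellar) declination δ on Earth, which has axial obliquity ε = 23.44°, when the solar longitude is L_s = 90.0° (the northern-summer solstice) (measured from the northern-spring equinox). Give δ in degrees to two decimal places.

δ = +23.44°

sin δ = sin ε · sin L_s = sin 23.44° × sin 90.0° = 0.397789.
δ = arcsin(0.397789) = +23.44°.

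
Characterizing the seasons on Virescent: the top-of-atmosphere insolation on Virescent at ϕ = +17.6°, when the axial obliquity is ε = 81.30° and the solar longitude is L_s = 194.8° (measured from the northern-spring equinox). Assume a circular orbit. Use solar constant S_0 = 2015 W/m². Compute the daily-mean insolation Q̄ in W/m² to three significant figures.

Solar declination: sin δ = sin ε · sin L_s = sin 81.30° × sin 194.8° = -0.25251, so δ = -14.626°.
cos h₀ = −tan(+17.6°) tan(-14.626°) = 0.0828, h₀ = 1.4879 rad.
Bracket: h₀ sin ϕ sin δ + cos ϕ cos δ sin h₀ = 1.4879×0.30237×-0.25251 + 0.95319×0.96760×0.99657 = -0.113603 + 0.919143 = 0.805540.
Q̄ = (S_0/π) × [bracket] = (2015/π) × 0.805540 = 516.7 W/m².

Q̄ ≈ 517 W/m²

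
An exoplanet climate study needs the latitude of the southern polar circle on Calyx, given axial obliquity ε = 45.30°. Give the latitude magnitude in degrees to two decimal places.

44.70°

The polar circle is the lowest latitude that experiences at least one full rotation of continuous darkness at the northern-summer solstice; it lies at |φ| = 90° − ε = 90° − 45.30° = 44.70°.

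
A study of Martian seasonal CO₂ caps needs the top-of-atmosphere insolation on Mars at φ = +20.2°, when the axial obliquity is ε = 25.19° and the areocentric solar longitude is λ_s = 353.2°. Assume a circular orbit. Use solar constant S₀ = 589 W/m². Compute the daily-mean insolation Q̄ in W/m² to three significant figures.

sin δ = sin 25.19° × sin 353.2° = -0.05040, so δ = -2.889°.
cos H₀ = −tan(+20.2°) tan(-2.889°) = 0.0186, H₀ = 1.5522 rad.
Bracket: H₀ sin φ sin δ + cos φ cos δ sin H₀ = 1.5522×0.34530×-0.05040 + 0.93849×0.99873×0.99983 = -0.027013 + 0.937139 = 0.910126.
Q̄ = (S₀/π) × [bracket] = (589/π) × 0.910126 = 170.6 W/m².

Q̄ ≈ 171 W/m²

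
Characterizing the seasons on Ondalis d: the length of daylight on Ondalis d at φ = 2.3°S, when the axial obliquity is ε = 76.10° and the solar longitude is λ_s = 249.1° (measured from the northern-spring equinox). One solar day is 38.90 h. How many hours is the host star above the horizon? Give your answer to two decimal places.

20.52 h

Solar declination: sin δ = sin ε · sin λ_s = sin 76.10° × sin 249.1° = -0.90685, so δ = -65.073°.
cos H₀ = −tan φ · tan δ = −tan(-2.3°) × tan(-65.073°) = -0.0864, so H₀ = 1.6573 rad = 94.96°.
Daylight = 2H₀/(2π) × 38.90 h = (1.6573/π) × 38.90 = 20.52 h.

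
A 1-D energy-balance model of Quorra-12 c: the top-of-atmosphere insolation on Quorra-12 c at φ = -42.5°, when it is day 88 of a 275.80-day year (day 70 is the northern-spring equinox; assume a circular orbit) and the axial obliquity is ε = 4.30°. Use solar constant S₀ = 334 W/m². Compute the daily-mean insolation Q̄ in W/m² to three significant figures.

Solar longitude: λ_s = 360° × (88 − 70)/275.80 = 23.495°.
sin δ = sin 4.30° × sin 23.495° = 0.02989, so δ = +1.713°.
cos H₀ = −tan(-42.5°) tan(+1.713°) = 0.0274, H₀ = 1.5434 rad.
Bracket: H₀ sin φ sin δ + cos φ cos δ sin H₀ = 1.5434×-0.67559×0.02989 + 0.73728×0.99955×0.99962 = -0.031166 + 0.736668 = 0.705502.
Q̄ = (S₀/π) × [bracket] = (334/π) × 0.705502 = 75.01 W/m².

Q̄ ≈ 75.0 W/m²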